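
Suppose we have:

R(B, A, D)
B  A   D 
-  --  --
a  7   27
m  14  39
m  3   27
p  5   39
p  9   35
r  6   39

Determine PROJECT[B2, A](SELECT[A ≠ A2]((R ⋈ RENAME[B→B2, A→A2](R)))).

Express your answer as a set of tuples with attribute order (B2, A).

ρ[B→B2, A→A2]: schema becomes (B2, A2, D); tuples unchanged.
Natural join on D: {(a, 7, 27, a, 7), (a, 7, 27, m, 3), (m, 14, 39, m, 14), (m, 14, 39, p, 5), (m, 14, 39, r, 6), (m, 3, 27, a, 7), (m, 3, 27, m, 3), (p, 5, 39, m, 14), (p, 5, 39, p, 5), (p, 5, 39, r, 6), (p, 9, 35, p, 9), (r, 6, 39, m, 14), (r, 6, 39, p, 5), (r, 6, 39, r, 6)}
Apply σ_{A ≠ A2}; surviving tuples: {(a, 7, 27, m, 3), (m, 14, 39, p, 5), (m, 14, 39, r, 6), (m, 3, 27, a, 7), (p, 5, 39, m, 14), (p, 5, 39, r, 6), (r, 6, 39, m, 14), (r, 6, 39, p, 5)}
Projecting to B2, A: {(a, 3), (m, 5), (m, 6), (m, 7), (p, 14), (p, 6), (r, 14), (r, 5)}

{(a, 3), (m, 5), (m, 6), (m, 7), (p, 14), (p, 6), (r, 14), (r, 5)}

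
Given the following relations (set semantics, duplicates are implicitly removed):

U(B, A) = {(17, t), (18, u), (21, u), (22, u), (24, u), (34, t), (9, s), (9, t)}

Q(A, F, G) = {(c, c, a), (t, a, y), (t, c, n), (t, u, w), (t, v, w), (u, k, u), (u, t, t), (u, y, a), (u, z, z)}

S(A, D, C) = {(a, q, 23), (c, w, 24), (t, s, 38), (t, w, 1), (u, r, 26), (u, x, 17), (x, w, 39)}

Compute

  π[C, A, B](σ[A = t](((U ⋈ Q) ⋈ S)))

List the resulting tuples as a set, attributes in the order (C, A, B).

{(1, t, 17), (1, t, 34), (1, t, 9), (38, t, 17), (38, t, 34), (38, t, 9)}

Joining U and Q on A yields {(17, t, a, y), (17, t, c, n), (17, t, u, w), (17, t, v, w), (18, u, k, u), (18, u, t, t), (18, u, y, a), (18, u, z, z), (21, u, k, u), (21, u, t, t), (21, u, y, a), (21, u, z, z), (22, u, k, u), (22, u, t, t), (22, u, y, a), (22, u, z, z), (24, u, k, u), (24, u, t, t), (24, u, y, a), (24, u, z, z), (34, t, a, y), (34, t, c, n), (34, t, u, w), (34, t, v, w), (9, t, a, y), (9, t, c, n), (9, t, u, w), (9, t, v, w)}.
Joining (U ⋈ Q) and S on A yields {(17, t, a, y, s, 38), (17, t, a, y, w, 1), (17, t, c, n, s, 38), (17, t, c, n, w, 1), (17, t, u, w, s, 38), (17, t, u, w, w, 1), (17, t, v, w, s, 38), (17, t, v, w, w, 1), (18, u, k, u, r, 26), (18, u, k, u, x, 17), (18, u, t, t, r, 26), (18, u, t, t, x, 17), (18, u, y, a, r, 26), (18, u, y, a, x, 17), (18, u, z, z, r, 26), (18, u, z, z, x, 17), (21, u, k, u, r, 26), (21, u, k, u, x, 17), (21, u, t, t, r, 26), (21, u, t, t, x, 17), (21, u, y, a, r, 26), (21, u, y, a, x, 17), (21, u, z, z, r, 26), (21, u, z, z, x, 17), (22, u, k, u, r, 26), (22, u, k, u, x, 17), (22, u, t, t, r, 26), (22, u, t, t, x, 17), (22, u, y, a, r, 26), (22, u, y, a, x, 17), (22, u, z, z, r, 26), (22, u, z, z, x, 17), (24, u, k, u, r, 26), (24, u, k, u, x, 17), (24, u, t, t, r, 26), (24, u, t, t, x, 17), (24, u, y, a, r, 26), (24, u, y, a, x, 17), (24, u, z, z, r, 26), (24, u, z, z, x, 17), (34, t, a, y, s, 38), (34, t, a, y, w, 1), (34, t, c, n, s, 38), (34, t, c, n, w, 1), (34, t, u, w, s, 38), (34, t, u, w, w, 1), (34, t, v, w, s, 38), (34, t, v, w, w, 1), (9, t, a, y, s, 38), (9, t, a, y, w, 1), (9, t, c, n, s, 38), (9, t, c, n, w, 1), (9, t, u, w, s, 38), (9, t, u, w, w, 1), (9, t, v, w, s, 38), (9, t, v, w, w, 1)}.
σ[A = t]: keep tuples satisfying A = t → {(17, t, a, y, s, 38), (17, t, a, y, w, 1), (17, t, c, n, s, 38), (17, t, c, n, w, 1), (17, t, u, w, s, 38), (17, t, u, w, w, 1), (17, t, v, w, s, 38), (17, t, v, w, w, 1), (34, t, a, y, s, 38), (34, t, a, y, w, 1), (34, t, c, n, s, 38), (34, t, c, n, w, 1), (34, t, u, w, s, 38), (34, t, u, w, w, 1), (34, t, v, w, s, 38), (34, t, v, w, w, 1), (9, t, a, y, s, 38), (9, t, a, y, w, 1), (9, t, c, n, s, 38), (9, t, c, n, w, 1), (9, t, u, w, s, 38), (9, t, u, w, w, 1), (9, t, v, w, s, 38), (9, t, v, w, w, 1)}
π_{C, A, B} gives {(1, t, 17), (1, t, 34), (1, t, 9), (38, t, 17), (38, t, 34), (38, t, 9)} (18 duplicate(s) eliminated).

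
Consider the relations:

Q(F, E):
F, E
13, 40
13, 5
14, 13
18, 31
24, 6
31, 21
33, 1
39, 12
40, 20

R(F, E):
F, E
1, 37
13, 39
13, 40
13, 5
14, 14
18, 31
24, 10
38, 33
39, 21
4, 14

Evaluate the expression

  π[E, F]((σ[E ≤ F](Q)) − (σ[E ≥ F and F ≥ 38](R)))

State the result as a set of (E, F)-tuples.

{(1, 33), (12, 39), (13, 14), (20, 40), (21, 31), (5, 13), (6, 24)}

σ[E ≤ F]: keep tuples satisfying E ≤ F → {(13, 5), (14, 13), (24, 6), (31, 21), (33, 1), (39, 12), (40, 20)}
σ[E ≥ F and F ≥ 38]: keep tuples satisfying E ≥ F and F ≥ 38 → {}
Difference: {(13, 5), (14, 13), (24, 6), (31, 21), (33, 1), (39, 12), (40, 20)} with {} → {(13, 5), (14, 13), (24, 6), (31, 21), (33, 1), (39, 12), (40, 20)}
Keep only column(s) E, F: {(1, 33), (12, 39), (13, 14), (20, 40), (21, 31), (5, 13), (6, 24)}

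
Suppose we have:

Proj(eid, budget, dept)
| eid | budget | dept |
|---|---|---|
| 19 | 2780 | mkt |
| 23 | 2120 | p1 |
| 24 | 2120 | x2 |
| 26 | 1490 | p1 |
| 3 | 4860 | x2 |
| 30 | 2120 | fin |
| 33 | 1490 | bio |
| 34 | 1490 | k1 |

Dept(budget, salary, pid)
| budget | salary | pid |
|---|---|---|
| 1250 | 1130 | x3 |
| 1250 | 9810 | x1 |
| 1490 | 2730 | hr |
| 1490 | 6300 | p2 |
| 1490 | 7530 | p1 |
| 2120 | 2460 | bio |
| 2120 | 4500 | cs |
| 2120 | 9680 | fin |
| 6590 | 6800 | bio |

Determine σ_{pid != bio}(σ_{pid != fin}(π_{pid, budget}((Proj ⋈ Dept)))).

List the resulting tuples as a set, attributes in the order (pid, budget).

{(cs, 2120), (hr, 1490), (p1, 1490), (p2, 1490)}

Proj ⋈ Dept (natural join on budget): {(23, 2120, p1, 2460, bio), (23, 2120, p1, 4500, cs), (23, 2120, p1, 9680, fin), (24, 2120, x2, 2460, bio), (24, 2120, x2, 4500, cs), (24, 2120, x2, 9680, fin), (26, 1490, p1, 2730, hr), (26, 1490, p1, 6300, p2), (26, 1490, p1, 7530, p1), (30, 2120, fin, 2460, bio), (30, 2120, fin, 4500, cs), (30, 2120, fin, 9680, fin), (33, 1490, bio, 2730, hr), (33, 1490, bio, 6300, p2), (33, 1490, bio, 7530, p1), (34, 1490, k1, 2730, hr), (34, 1490, k1, 6300, p2), (34, 1490, k1, 7530, p1)}
Keep only column(s) pid, budget (12 duplicate(s) eliminated): {(bio, 2120), (cs, 2120), (fin, 2120), (hr, 1490), (p1, 1490), (p2, 1490)}
Selection pid != fin: {(bio, 2120), (cs, 2120), (hr, 1490), (p1, 1490), (p2, 1490)}
Selection pid != bio: {(cs, 2120), (hr, 1490), (p1, 1490), (p2, 1490)}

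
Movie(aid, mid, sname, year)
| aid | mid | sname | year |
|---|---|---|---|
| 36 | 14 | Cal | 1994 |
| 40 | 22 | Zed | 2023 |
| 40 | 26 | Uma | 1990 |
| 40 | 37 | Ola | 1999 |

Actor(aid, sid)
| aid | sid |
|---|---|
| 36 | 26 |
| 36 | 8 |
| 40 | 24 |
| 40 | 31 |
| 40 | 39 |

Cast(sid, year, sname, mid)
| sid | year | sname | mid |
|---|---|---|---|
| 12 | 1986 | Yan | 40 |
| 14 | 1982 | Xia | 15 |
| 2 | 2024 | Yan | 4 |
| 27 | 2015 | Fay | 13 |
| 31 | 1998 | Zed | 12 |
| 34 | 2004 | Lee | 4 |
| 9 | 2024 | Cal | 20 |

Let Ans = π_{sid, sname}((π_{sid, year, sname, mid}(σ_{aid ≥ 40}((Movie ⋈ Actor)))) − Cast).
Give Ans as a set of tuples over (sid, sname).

Natural join on aid: {(36, 14, Cal, 1994, 26), (36, 14, Cal, 1994, 8), (40, 22, Zed, 2023, 24), (40, 22, Zed, 2023, 31), (40, 22, Zed, 2023, 39), (40, 26, Uma, 1990, 24), (40, 26, Uma, 1990, 31), (40, 26, Uma, 1990, 39), (40, 37, Ola, 1999, 24), (40, 37, Ola, 1999, 31), (40, 37, Ola, 1999, 39)}
Selection aid ≥ 40: {(40, 22, Zed, 2023, 24), (40, 22, Zed, 2023, 31), (40, 22, Zed, 2023, 39), (40, 26, Uma, 1990, 24), (40, 26, Uma, 1990, 31), (40, 26, Uma, 1990, 39), (40, 37, Ola, 1999, 24), (40, 37, Ola, 1999, 31), (40, 37, Ola, 1999, 39)}
Keep only column(s) sid, year, sname, mid: {(24, 1990, Uma, 26), (24, 1999, Ola, 37), (24, 2023, Zed, 22), (31, 1990, Uma, 26), (31, 1999, Ola, 37), (31, 2023, Zed, 22), (39, 1990, Uma, 26), (39, 1999, Ola, 37), (39, 2023, Zed, 22)}
Taking the difference: {(24, 1990, Uma, 26), (24, 1999, Ola, 37), (24, 2023, Zed, 22), (31, 1990, Uma, 26), (31, 1999, Ola, 37), (31, 2023, Zed, 22), (39, 1990, Uma, 26), (39, 1999, Ola, 37), (39, 2023, Zed, 22)}
Keep only column(s) sid, sname: {(24, Ola), (24, Uma), (24, Zed), (31, Ola), (31, Uma), (31, Zed), (39, Ola), (39, Uma), (39, Zed)}

{(24, Ola), (24, Uma), (24, Zed), (31, Ola), (31, Uma), (31, Zed), (39, Ola), (39, Uma), (39, Zed)}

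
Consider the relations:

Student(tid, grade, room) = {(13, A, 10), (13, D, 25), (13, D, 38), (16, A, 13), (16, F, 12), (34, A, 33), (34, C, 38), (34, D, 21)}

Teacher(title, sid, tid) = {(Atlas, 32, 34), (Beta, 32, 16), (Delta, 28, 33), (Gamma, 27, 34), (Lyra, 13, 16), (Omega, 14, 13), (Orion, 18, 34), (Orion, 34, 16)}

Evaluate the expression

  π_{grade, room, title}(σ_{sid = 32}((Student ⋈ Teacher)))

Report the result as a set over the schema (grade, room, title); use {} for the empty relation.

{(A, 13, Beta), (A, 33, Atlas), (C, 38, Atlas), (D, 21, Atlas), (F, 12, Beta)}

Joining Student and Teacher on tid yields {(13, A, 10, Omega, 14), (13, D, 25, Omega, 14), (13, D, 38, Omega, 14), (16, A, 13, Beta, 32), (16, A, 13, Lyra, 13), (16, A, 13, Orion, 34), (16, F, 12, Beta, 32), (16, F, 12, Lyra, 13), (16, F, 12, Orion, 34), (34, A, 33, Atlas, 32), (34, A, 33, Gamma, 27), (34, A, 33, Orion, 18), (34, C, 38, Atlas, 32), (34, C, 38, Gamma, 27), (34, C, 38, Orion, 18), (34, D, 21, Atlas, 32), (34, D, 21, Gamma, 27), (34, D, 21, Orion, 18)}.
Apply σ_{sid = 32}; surviving tuples: {(16, A, 13, Beta, 32), (16, F, 12, Beta, 32), (34, A, 33, Atlas, 32), (34, C, 38, Atlas, 32), (34, D, 21, Atlas, 32)}
π_{grade, room, title} gives {(A, 13, Beta), (A, 33, Atlas), (C, 38, Atlas), (D, 21, Atlas), (F, 12, Beta)}.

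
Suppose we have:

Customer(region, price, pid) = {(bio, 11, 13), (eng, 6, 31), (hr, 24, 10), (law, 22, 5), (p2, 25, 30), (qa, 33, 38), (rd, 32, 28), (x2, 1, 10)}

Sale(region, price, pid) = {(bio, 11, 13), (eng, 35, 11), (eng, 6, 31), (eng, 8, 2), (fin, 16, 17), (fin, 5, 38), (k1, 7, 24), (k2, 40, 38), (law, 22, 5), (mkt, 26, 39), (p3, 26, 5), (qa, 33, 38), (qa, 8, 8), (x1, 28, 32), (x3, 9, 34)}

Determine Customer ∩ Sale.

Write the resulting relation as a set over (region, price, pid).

{(bio, 11, 13), (eng, 6, 31), (law, 22, 5), (qa, 33, 38)}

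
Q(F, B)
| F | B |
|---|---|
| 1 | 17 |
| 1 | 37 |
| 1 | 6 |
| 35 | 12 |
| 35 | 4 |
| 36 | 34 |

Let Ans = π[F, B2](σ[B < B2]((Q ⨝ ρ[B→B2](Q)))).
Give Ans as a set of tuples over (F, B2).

{(1, 17), (1, 37), (35, 12)}

ρ[B→B2]: schema becomes (F, B2); tuples unchanged.
Natural join on F: {(1, 17, 17), (1, 17, 37), (1, 17, 6), (1, 37, 17), (1, 37, 37), (1, 37, 6), (1, 6, 17), (1, 6, 37), (1, 6, 6), (35, 12, 12), (35, 12, 4), (35, 4, 12), (35, 4, 4), (36, 34, 34)}
σ[B < B2]: keep tuples satisfying B < B2 → {(1, 17, 37), (1, 6, 17), (1, 6, 37), (35, 4, 12)}
π[F, B2]: project onto (F, B2) (1 duplicate(s) eliminated) → {(1, 17), (1, 37), (35, 12)}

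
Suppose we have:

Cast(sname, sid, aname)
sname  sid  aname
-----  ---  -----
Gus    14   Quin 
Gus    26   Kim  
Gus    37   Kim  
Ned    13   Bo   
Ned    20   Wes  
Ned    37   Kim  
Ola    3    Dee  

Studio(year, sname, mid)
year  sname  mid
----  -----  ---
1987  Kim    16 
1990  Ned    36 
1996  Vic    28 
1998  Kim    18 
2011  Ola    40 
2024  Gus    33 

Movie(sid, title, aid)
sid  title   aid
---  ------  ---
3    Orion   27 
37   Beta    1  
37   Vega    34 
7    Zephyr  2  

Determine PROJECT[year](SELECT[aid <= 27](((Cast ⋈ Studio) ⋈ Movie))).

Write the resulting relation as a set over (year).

Joining Cast and Studio on sname yields {(Gus, 14, Quin, 2024, 33), (Gus, 26, Kim, 2024, 33), (Gus, 37, Kim, 2024, 33), (Ned, 13, Bo, 1990, 36), (Ned, 20, Wes, 1990, 36), (Ned, 37, Kim, 1990, 36), (Ola, 3, Dee, 2011, 40)}.
Joining (Cast ⋈ Studio) and Movie on sid yields {(Gus, 37, Kim, 2024, 33, Beta, 1), (Gus, 37, Kim, 2024, 33, Vega, 34), (Ned, 37, Kim, 1990, 36, Beta, 1), (Ned, 37, Kim, 1990, 36, Vega, 34), (Ola, 3, Dee, 2011, 40, Orion, 27)}.
σ[aid <= 27]: keep tuples satisfying aid <= 27 → {(Gus, 37, Kim, 2024, 33, Beta, 1), (Ned, 37, Kim, 1990, 36, Beta, 1), (Ola, 3, Dee, 2011, 40, Orion, 27)}
Projecting to year: {1990, 2011, 2024}

{1990, 2011, 2024}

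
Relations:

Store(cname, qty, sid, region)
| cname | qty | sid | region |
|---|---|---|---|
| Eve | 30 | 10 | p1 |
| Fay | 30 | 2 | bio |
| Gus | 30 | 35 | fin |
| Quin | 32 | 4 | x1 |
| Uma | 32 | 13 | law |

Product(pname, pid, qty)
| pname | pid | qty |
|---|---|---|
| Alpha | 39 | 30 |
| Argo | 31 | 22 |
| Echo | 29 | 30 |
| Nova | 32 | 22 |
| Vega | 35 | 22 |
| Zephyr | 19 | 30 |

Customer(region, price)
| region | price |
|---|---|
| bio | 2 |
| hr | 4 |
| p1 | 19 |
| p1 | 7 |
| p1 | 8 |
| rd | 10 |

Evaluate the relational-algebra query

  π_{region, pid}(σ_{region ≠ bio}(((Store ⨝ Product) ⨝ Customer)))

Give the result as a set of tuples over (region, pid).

Joining Store and Product on qty yields {(Eve, 30, 10, p1, Alpha, 39), (Eve, 30, 10, p1, Echo, 29), (Eve, 30, 10, p1, Zephyr, 19), (Fay, 30, 2, bio, Alpha, 39), (Fay, 30, 2, bio, Echo, 29), (Fay, 30, 2, bio, Zephyr, 19), (Gus, 30, 35, fin, Alpha, 39), (Gus, 30, 35, fin, Echo, 29), (Gus, 30, 35, fin, Zephyr, 19)}.
Joining (Store ⨝ Product) and Customer on region yields {(Eve, 30, 10, p1, Alpha, 39, 19), (Eve, 30, 10, p1, Alpha, 39, 7), (Eve, 30, 10, p1, Alpha, 39, 8), (Eve, 30, 10, p1, Echo, 29, 19), (Eve, 30, 10, p1, Echo, 29, 7), (Eve, 30, 10, p1, Echo, 29, 8), (Eve, 30, 10, p1, Zephyr, 19, 19), (Eve, 30, 10, p1, Zephyr, 19, 7), (Eve, 30, 10, p1, Zephyr, 19, 8), (Fay, 30, 2, bio, Alpha, 39, 2), (Fay, 30, 2, bio, Echo, 29, 2), (Fay, 30, 2, bio, Zephyr, 19, 2)}.
Filtering on region ≠ bio leaves {(Eve, 30, 10, p1, Alpha, 39, 19), (Eve, 30, 10, p1, Alpha, 39, 7), (Eve, 30, 10, p1, Alpha, 39, 8), (Eve, 30, 10, p1, Echo, 29, 19), (Eve, 30, 10, p1, Echo, 29, 7), (Eve, 30, 10, p1, Echo, 29, 8), (Eve, 30, 10, p1, Zephyr, 19, 19), (Eve, 30, 10, p1, Zephyr, 19, 7), (Eve, 30, 10, p1, Zephyr, 19, 8)}.
π[region, pid]: project onto (region, pid) (6 duplicate(s) eliminated) → {(p1, 19), (p1, 29), (p1, 39)}

{(p1, 19), (p1, 29), (p1, 39)}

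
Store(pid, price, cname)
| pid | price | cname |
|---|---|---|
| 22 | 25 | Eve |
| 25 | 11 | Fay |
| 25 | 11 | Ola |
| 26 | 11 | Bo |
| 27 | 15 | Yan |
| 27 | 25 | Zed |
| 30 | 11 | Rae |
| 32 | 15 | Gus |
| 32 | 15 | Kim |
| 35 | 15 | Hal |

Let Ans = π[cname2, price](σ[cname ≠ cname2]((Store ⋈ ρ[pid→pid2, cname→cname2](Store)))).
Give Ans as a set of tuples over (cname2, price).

{(Bo, 11), (Eve, 25), (Fay, 11), (Gus, 15), (Hal, 15), (Kim, 15), (Ola, 11), (Rae, 11), (Yan, 15), (Zed, 25)}

ρ[pid→pid2, cname→cname2]: schema becomes (pid2, price, cname2); tuples unchanged.
Joining Store and ρ[pid→pid2, cname→cname2](Store) on price yields {(22, 25, Eve, 22, Eve), (22, 25, Eve, 27, Zed), (25, 11, Fay, 25, Fay), (25, 11, Fay, 25, Ola), (25, 11, Fay, 26, Bo), (25, 11, Fay, 30, Rae), (25, 11, Ola, 25, Fay), (25, 11, Ola, 25, Ola), (25, 11, Ola, 26, Bo), (25, 11, Ola, 30, Rae), (26, 11, Bo, 25, Fay), (26, 11, Bo, 25, Ola), (26, 11, Bo, 26, Bo), (26, 11, Bo, 30, Rae), (27, 15, Yan, 27, Yan), (27, 15, Yan, 32, Gus), (27, 15, Yan, 32, Kim), (27, 15, Yan, 35, Hal), (27, 25, Zed, 22, Eve), (27, 25, Zed, 27, Zed), (30, 11, Rae, 25, Fay), (30, 11, Rae, 25, Ola), (30, 11, Rae, 26, Bo), (30, 11, Rae, 30, Rae), (32, 15, Gus, 27, Yan), (32, 15, Gus, 32, Gus), (32, 15, Gus, 32, Kim), (32, 15, Gus, 35, Hal), (32, 15, Kim, 27, Yan), (32, 15, Kim, 32, Gus), (32, 15, Kim, 32, Kim), (32, 15, Kim, 35, Hal), (35, 15, Hal, 27, Yan), (35, 15, Hal, 32, Gus), (35, 15, Hal, 32, Kim), (35, 15, Hal, 35, Hal)}.
Apply σ_{cname ≠ cname2}; surviving tuples: {(22, 25, Eve, 27, Zed), (25, 11, Fay, 25, Ola), (25, 11, Fay, 26, Bo), (25, 11, Fay, 30, Rae), (25, 11, Ola, 25, Fay), (25, 11, Ola, 26, Bo), (25, 11, Ola, 30, Rae), (26, 11, Bo, 25, Fay), (26, 11, Bo, 25, Ola), (26, 11, Bo, 30, Rae), (27, 15, Yan, 32, Gus), (27, 15, Yan, 32, Kim), (27, 15, Yan, 35, Hal), (27, 25, Zed, 22, Eve), (30, 11, Rae, 25, Fay), (30, 11, Rae, 25, Ola), (30, 11, Rae, 26, Bo), (32, 15, Gus, 27, Yan), (32, 15, Gus, 32, Kim), (32, 15, Gus, 35, Hal), (32, 15, Kim, 27, Yan), (32, 15, Kim, 32, Gus), (32, 15, Kim, 35, Hal), (35, 15, Hal, 27, Yan), (35, 15, Hal, 32, Gus), (35, 15, Hal, 32, Kim)}
π[cname2, price]: project onto (cname2, price) (16 duplicate(s) eliminated) → {(Bo, 11), (Eve, 25), (Fay, 11), (Gus, 15), (Hal, 15), (Kim, 15), (Ola, 11), (Rae, 11), (Yan, 15), (Zed, 25)}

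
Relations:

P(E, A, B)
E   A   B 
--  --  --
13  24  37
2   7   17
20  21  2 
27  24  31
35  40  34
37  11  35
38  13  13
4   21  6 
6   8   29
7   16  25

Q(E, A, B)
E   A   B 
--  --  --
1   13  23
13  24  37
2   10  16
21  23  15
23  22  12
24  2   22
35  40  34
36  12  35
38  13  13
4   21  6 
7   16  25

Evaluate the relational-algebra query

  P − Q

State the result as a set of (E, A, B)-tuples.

{(2, 7, 17), (20, 21, 2), (27, 24, 31), (37, 11, 35), (6, 8, 29)}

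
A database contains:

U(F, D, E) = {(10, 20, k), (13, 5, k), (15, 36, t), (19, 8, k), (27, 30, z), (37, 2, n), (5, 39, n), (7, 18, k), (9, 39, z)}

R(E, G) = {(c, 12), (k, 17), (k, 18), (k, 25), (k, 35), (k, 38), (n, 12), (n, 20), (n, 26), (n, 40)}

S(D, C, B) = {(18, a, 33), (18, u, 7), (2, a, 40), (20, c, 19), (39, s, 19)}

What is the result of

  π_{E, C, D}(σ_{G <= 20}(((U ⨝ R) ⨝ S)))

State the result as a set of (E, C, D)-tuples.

{(k, a, 18), (k, c, 20), (k, u, 18), (n, a, 2), (n, s, 39)}

Natural join on E: {(10, 20, k, 17), (10, 20, k, 18), (10, 20, k, 25), (10, 20, k, 35), (10, 20, k, 38), (13, 5, k, 17), (13, 5, k, 18), (13, 5, k, 25), (13, 5, k, 35), (13, 5, k, 38), (19, 8, k, 17), (19, 8, k, 18), (19, 8, k, 25), (19, 8, k, 35), (19, 8, k, 38), (37, 2, n, 12), (37, 2, n, 20), (37, 2, n, 26), (37, 2, n, 40), (5, 39, n, 12), (5, 39, n, 20), (5, 39, n, 26), (5, 39, n, 40), (7, 18, k, 17), (7, 18, k, 18), (7, 18, k, 25), (7, 18, k, 35), (7, 18, k, 38)}
Natural join on D: {(10, 20, k, 17, c, 19), (10, 20, k, 18, c, 19), (10, 20, k, 25, c, 19), (10, 20, k, 35, c, 19), (10, 20, k, 38, c, 19), (37, 2, n, 12, a, 40), (37, 2, n, 20, a, 40), (37, 2, n, 26, a, 40), (37, 2, n, 40, a, 40), (5, 39, n, 12, s, 19), (5, 39, n, 20, s, 19), (5, 39, n, 26, s, 19), (5, 39, n, 40, s, 19), (7, 18, k, 17, a, 33), (7, 18, k, 17, u, 7), (7, 18, k, 18, a, 33), (7, 18, k, 18, u, 7), (7, 18, k, 25, a, 33), (7, 18, k, 25, u, 7), (7, 18, k, 35, a, 33), (7, 18, k, 35, u, 7), (7, 18, k, 38, a, 33), (7, 18, k, 38, u, 7)}
Filtering on G <= 20 leaves {(10, 20, k, 17, c, 19), (10, 20, k, 18, c, 19), (37, 2, n, 12, a, 40), (37, 2, n, 20, a, 40), (5, 39, n, 12, s, 19), (5, 39, n, 20, s, 19), (7, 18, k, 17, a, 33), (7, 18, k, 17, u, 7), (7, 18, k, 18, a, 33), (7, 18, k, 18, u, 7)}.
Projecting to E, C, D (5 duplicate(s) eliminated): {(k, a, 18), (k, c, 20), (k, u, 18), (n, a, 2), (n, s, 39)}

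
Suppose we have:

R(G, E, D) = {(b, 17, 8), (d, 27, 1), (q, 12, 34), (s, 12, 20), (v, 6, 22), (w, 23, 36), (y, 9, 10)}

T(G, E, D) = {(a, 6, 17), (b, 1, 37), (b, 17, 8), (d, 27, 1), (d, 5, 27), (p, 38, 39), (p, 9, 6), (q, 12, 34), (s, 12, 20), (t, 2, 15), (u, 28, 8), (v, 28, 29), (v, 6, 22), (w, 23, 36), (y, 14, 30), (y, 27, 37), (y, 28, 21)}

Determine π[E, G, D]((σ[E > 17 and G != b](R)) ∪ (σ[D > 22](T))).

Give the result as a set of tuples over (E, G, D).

Filtering on E > 17 and G != b leaves {(d, 27, 1), (w, 23, 36)}.
Filtering on D > 22 leaves {(b, 1, 37), (d, 5, 27), (p, 38, 39), (q, 12, 34), (v, 28, 29), (w, 23, 36), (y, 14, 30), (y, 27, 37)}.
Set union of the two operands is {(b, 1, 37), (d, 27, 1), (d, 5, 27), (p, 38, 39), (q, 12, 34), (v, 28, 29), (w, 23, 36), (y, 14, 30), (y, 27, 37)}.
Projecting to E, G, D: {(1, b, 37), (12, q, 34), (14, y, 30), (23, w, 36), (27, d, 1), (27, y, 37), (28, v, 29), (38, p, 39), (5, d, 27)}

{(1, b, 37), (12, q, 34), (14, y, 30), (23, w, 36), (27, d, 1), (27, y, 37), (28, v, 29), (38, p, 39), (5, d, 27)}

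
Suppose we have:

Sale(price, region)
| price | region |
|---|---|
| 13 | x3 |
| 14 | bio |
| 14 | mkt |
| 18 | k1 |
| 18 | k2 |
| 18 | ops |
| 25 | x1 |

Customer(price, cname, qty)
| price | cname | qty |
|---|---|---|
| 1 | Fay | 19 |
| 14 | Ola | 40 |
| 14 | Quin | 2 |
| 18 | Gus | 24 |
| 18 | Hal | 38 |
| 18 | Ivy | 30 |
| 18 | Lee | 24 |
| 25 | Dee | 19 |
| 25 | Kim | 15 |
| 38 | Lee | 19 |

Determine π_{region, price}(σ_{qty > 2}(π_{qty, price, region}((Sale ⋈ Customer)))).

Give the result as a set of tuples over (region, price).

{(bio, 14), (k1, 18), (k2, 18), (mkt, 14), (ops, 18), (x1, 25)}

Sale ⋈ Customer (natural join on price): {(14, bio, Ola, 40), (14, bio, Quin, 2), (14, mkt, Ola, 40), (14, mkt, Quin, 2), (18, k1, Gus, 24), (18, k1, Hal, 38), (18, k1, Ivy, 30), (18, k1, Lee, 24), (18, k2, Gus, 24), (18, k2, Hal, 38), (18, k2, Ivy, 30), (18, k2, Lee, 24), (18, ops, Gus, 24), (18, ops, Hal, 38), (18, ops, Ivy, 30), (18, ops, Lee, 24), (25, x1, Dee, 19), (25, x1, Kim, 15)}
π[qty, price, region]: project onto (qty, price, region) (3 duplicate(s) eliminated) → {(15, 25, x1), (19, 25, x1), (2, 14, bio), (2, 14, mkt), (24, 18, k1), (24, 18, k2), (24, 18, ops), (30, 18, k1), (30, 18, k2), (30, 18, ops), (38, 18, k1), (38, 18, k2), (38, 18, ops), (40, 14, bio), (40, 14, mkt)}
σ[qty > 2]: keep tuples satisfying qty > 2 → {(15, 25, x1), (19, 25, x1), (24, 18, k1), (24, 18, k2), (24, 18, ops), (30, 18, k1), (30, 18, k2), (30, 18, ops), (38, 18, k1), (38, 18, k2), (38, 18, ops), (40, 14, bio), (40, 14, mkt)}
π[region, price]: project onto (region, price) (7 duplicate(s) eliminated) → {(bio, 14), (k1, 18), (k2, 18), (mkt, 14), (ops, 18), (x1, 25)}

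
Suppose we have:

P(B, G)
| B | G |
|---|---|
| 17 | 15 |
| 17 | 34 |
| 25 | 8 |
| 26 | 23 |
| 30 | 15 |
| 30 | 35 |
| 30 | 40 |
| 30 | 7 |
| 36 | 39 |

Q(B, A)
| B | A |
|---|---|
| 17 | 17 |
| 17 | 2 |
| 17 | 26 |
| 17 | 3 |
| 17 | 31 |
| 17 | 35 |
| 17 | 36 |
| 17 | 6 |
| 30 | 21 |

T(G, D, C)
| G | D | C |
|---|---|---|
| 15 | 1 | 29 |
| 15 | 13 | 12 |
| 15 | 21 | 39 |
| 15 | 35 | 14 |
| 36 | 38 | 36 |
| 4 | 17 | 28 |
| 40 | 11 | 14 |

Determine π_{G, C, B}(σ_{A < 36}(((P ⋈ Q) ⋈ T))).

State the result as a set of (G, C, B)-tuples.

{(15, 12, 17), (15, 12, 30), (15, 14, 17), (15, 14, 30), (15, 29, 17), (15, 29, 30), (15, 39, 17), (15, 39, 30), (40, 14, 30)}

Joining P and Q on B yields {(17, 15, 17), (17, 15, 2), (17, 15, 26), (17, 15, 3), (17, 15, 31), (17, 15, 35), (17, 15, 36), (17, 15, 6), (17, 34, 17), (17, 34, 2), (17, 34, 26), (17, 34, 3), (17, 34, 31), (17, 34, 35), (17, 34, 36), (17, 34, 6), (30, 15, 21), (30, 35, 21), (30, 40, 21), (30, 7, 21)}.
Joining (P ⋈ Q) and T on G yields {(17, 15, 17, 1, 29), (17, 15, 17, 13, 12), (17, 15, 17, 21, 39), (17, 15, 17, 35, 14), (17, 15, 2, 1, 29), (17, 15, 2, 13, 12), (17, 15, 2, 21, 39), (17, 15, 2, 35, 14), (17, 15, 26, 1, 29), (17, 15, 26, 13, 12), (17, 15, 26, 21, 39), (17, 15, 26, 35, 14), (17, 15, 3, 1, 29), (17, 15, 3, 13, 12), (17, 15, 3, 21, 39), (17, 15, 3, 35, 14), (17, 15, 31, 1, 29), (17, 15, 31, 13, 12), (17, 15, 31, 21, 39), (17, 15, 31, 35, 14), (17, 15, 35, 1, 29), (17, 15, 35, 13, 12), (17, 15, 35, 21, 39), (17, 15, 35, 35, 14), (17, 15, 36, 1, 29), (17, 15, 36, 13, 12), (17, 15, 36, 21, 39), (17, 15, 36, 35, 14), (17, 15, 6, 1, 29), (17, 15, 6, 13, 12), (17, 15, 6, 21, 39), (17, 15, 6, 35, 14), (30, 15, 21, 1, 29), (30, 15, 21, 13, 12), (30, 15, 21, 21, 39), (30, 15, 21, 35, 14), (30, 40, 21, 11, 14)}.
σ[A < 36]: keep tuples satisfying A < 36 → {(17, 15, 17, 1, 29), (17, 15, 17, 13, 12), (17, 15, 17, 21, 39), (17, 15, 17, 35, 14), (17, 15, 2, 1, 29), (17, 15, 2, 13, 12), (17, 15, 2, 21, 39), (17, 15, 2, 35, 14), (17, 15, 26, 1, 29), (17, 15, 26, 13, 12), (17, 15, 26, 21, 39), (17, 15, 26, 35, 14), (17, 15, 3, 1, 29), (17, 15, 3, 13, 12), (17, 15, 3, 21, 39), (17, 15, 3, 35, 14), (17, 15, 31, 1, 29), (17, 15, 31, 13, 12), (17, 15, 31, 21, 39), (17, 15, 31, 35, 14), (17, 15, 35, 1, 29), (17, 15, 35, 13, 12), (17, 15, 35, 21, 39), (17, 15, 35, 35, 14), (17, 15, 6, 1, 29), (17, 15, 6, 13, 12), (17, 15, 6, 21, 39), (17, 15, 6, 35, 14), (30, 15, 21, 1, 29), (30, 15, 21, 13, 12), (30, 15, 21, 21, 39), (30, 15, 21, 35, 14), (30, 40, 21, 11, 14)}
Keep only column(s) G, C, B (24 duplicate(s) eliminated): {(15, 12, 17), (15, 12, 30), (15, 14, 17), (15, 14, 30), (15, 29, 17), (15, 29, 30), (15, 39, 17), (15, 39, 30), (40, 14, 30)}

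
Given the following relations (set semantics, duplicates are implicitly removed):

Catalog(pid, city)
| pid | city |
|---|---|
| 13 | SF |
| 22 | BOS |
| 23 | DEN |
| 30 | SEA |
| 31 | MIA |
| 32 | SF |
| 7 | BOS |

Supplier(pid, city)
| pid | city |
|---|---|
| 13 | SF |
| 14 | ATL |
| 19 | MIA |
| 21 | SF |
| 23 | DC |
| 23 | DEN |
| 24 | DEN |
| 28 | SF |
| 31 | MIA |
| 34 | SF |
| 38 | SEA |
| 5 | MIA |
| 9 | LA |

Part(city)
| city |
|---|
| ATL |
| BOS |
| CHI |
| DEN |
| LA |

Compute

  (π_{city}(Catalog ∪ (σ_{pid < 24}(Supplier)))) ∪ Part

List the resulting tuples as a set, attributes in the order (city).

{ATL, BOS, CHI, DC, DEN, LA, MIA, SEA, SF}

Filtering on pid < 24 leaves {(13, SF), (14, ATL), (19, MIA), (21, SF), (23, DC), (23, DEN), (5, MIA), (9, LA)}.
Set union of the two operands is {(13, SF), (14, ATL), (19, MIA), (21, SF), (22, BOS), (23, DC), (23, DEN), (30, SEA), (31, MIA), (32, SF), (5, MIA), (7, BOS), (9, LA)}.
Projecting to city (5 duplicate(s) eliminated): {ATL, BOS, DC, DEN, LA, MIA, SEA, SF}
Set union of the two operands is {ATL, BOS, CHI, DC, DEN, LA, MIA, SEA, SF}.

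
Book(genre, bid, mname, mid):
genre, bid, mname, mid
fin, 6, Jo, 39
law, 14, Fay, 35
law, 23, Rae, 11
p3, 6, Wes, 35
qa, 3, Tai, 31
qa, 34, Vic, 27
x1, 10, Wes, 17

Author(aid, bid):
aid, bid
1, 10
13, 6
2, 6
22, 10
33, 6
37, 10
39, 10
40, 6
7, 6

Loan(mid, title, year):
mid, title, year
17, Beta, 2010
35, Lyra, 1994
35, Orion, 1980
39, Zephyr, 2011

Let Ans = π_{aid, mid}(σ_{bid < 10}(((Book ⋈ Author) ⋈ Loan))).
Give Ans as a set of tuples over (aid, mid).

Joining Book and Author on bid yields {(fin, 6, Jo, 39, 13), (fin, 6, Jo, 39, 2), (fin, 6, Jo, 39, 33), (fin, 6, Jo, 39, 40), (fin, 6, Jo, 39, 7), (p3, 6, Wes, 35, 13), (p3, 6, Wes, 35, 2), (p3, 6, Wes, 35, 33), (p3, 6, Wes, 35, 40), (p3, 6, Wes, 35, 7), (x1, 10, Wes, 17, 1), (x1, 10, Wes, 17, 22), (x1, 10, Wes, 17, 37), (x1, 10, Wes, 17, 39)}.
Joining (Book ⋈ Author) and Loan on mid yields {(fin, 6, Jo, 39, 13, Zephyr, 2011), (fin, 6, Jo, 39, 2, Zephyr, 2011), (fin, 6, Jo, 39, 33, Zephyr, 2011), (fin, 6, Jo, 39, 40, Zephyr, 2011), (fin, 6, Jo, 39, 7, Zephyr, 2011), (p3, 6, Wes, 35, 13, Lyra, 1994), (p3, 6, Wes, 35, 13, Orion, 1980), (p3, 6, Wes, 35, 2, Lyra, 1994), (p3, 6, Wes, 35, 2, Orion, 1980), (p3, 6, Wes, 35, 33, Lyra, 1994), (p3, 6, Wes, 35, 33, Orion, 1980), (p3, 6, Wes, 35, 40, Lyra, 1994), (p3, 6, Wes, 35, 40, Orion, 1980), (p3, 6, Wes, 35, 7, Lyra, 1994), (p3, 6, Wes, 35, 7, Orion, 1980), (x1, 10, Wes, 17, 1, Beta, 2010), (x1, 10, Wes, 17, 22, Beta, 2010), (x1, 10, Wes, 17, 37, Beta, 2010), (x1, 10, Wes, 17, 39, Beta, 2010)}.
σ[bid < 10]: keep tuples satisfying bid < 10 → {(fin, 6, Jo, 39, 13, Zephyr, 2011), (fin, 6, Jo, 39, 2, Zephyr, 2011), (fin, 6, Jo, 39, 33, Zephyr, 2011), (fin, 6, Jo, 39, 40, Zephyr, 2011), (fin, 6, Jo, 39, 7, Zephyr, 2011), (p3, 6, Wes, 35, 13, Lyra, 1994), (p3, 6, Wes, 35, 13, Orion, 1980), (p3, 6, Wes, 35, 2, Lyra, 1994), (p3, 6, Wes, 35, 2, Orion, 1980), (p3, 6, Wes, 35, 33, Lyra, 1994), (p3, 6, Wes, 35, 33, Orion, 1980), (p3, 6, Wes, 35, 40, Lyra, 1994), (p3, 6, Wes, 35, 40, Orion, 1980), (p3, 6, Wes, 35, 7, Lyra, 1994), (p3, 6, Wes, 35, 7, Orion, 1980)}
Projecting to aid, mid (5 duplicate(s) eliminated): {(13, 35), (13, 39), (2, 35), (2, 39), (33, 35), (33, 39), (40, 35), (40, 39), (7, 35), (7, 39)}

{(13, 35), (13, 39), (2, 35), (2, 39), (33, 35), (33, 39), (40, 35), (40, 39), (7, 35), (7, 39)}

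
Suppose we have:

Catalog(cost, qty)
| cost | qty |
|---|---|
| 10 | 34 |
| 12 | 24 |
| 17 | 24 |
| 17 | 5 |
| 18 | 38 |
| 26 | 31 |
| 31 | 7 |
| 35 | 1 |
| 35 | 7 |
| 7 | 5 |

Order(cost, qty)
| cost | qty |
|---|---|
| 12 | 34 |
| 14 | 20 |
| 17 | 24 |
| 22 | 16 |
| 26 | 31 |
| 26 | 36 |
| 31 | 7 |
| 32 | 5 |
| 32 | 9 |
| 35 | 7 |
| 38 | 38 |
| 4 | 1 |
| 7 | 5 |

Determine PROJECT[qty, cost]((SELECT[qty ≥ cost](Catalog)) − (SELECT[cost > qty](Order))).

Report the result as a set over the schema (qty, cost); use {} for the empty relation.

{(24, 12), (24, 17), (31, 26), (34, 10), (38, 18)}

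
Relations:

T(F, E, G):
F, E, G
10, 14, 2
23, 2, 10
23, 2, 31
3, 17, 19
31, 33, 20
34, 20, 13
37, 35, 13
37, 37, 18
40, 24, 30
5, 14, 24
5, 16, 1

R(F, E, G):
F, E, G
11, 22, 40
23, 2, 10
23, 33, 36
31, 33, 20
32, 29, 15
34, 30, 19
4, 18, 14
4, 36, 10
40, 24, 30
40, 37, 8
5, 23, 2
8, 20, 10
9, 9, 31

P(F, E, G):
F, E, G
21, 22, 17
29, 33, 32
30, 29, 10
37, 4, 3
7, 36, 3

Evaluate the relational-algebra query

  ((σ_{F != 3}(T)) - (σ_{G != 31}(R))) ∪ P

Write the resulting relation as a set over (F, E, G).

Filtering on F != 3 leaves {(10, 14, 2), (23, 2, 10), (23, 2, 31), (31, 33, 20), (34, 20, 13), (37, 35, 13), (37, 37, 18), (40, 24, 30), (5, 14, 24), (5, 16, 1)}.
Filtering on G != 31 leaves {(11, 22, 40), (23, 2, 10), (23, 33, 36), (31, 33, 20), (32, 29, 15), (34, 30, 19), (4, 18, 14), (4, 36, 10), (40, 24, 30), (40, 37, 8), (5, 23, 2), (8, 20, 10)}.
Set difference of the two operands is {(10, 14, 2), (23, 2, 31), (34, 20, 13), (37, 35, 13), (37, 37, 18), (5, 14, 24), (5, 16, 1)}.
Set union of the two operands is {(10, 14, 2), (21, 22, 17), (23, 2, 31), (29, 33, 32), (30, 29, 10), (34, 20, 13), (37, 35, 13), (37, 37, 18), (37, 4, 3), (5, 14, 24), (5, 16, 1), (7, 36, 3)}.

{(10, 14, 2), (21, 22, 17), (23, 2, 31), (29, 33, 32), (30, 29, 10), (34, 20, 13), (37, 35, 13), (37, 37, 18), (37, 4, 3), (5, 14, 24), (5, 16, 1), (7, 36, 3)}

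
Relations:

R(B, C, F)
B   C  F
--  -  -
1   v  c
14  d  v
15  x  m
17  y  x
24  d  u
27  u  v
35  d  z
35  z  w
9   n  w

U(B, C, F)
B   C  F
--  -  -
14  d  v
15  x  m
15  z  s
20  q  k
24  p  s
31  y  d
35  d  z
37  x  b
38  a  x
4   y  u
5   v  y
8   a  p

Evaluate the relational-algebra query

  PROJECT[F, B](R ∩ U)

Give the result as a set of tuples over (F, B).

Intersection: {(1, v, c), (14, d, v), (15, x, m), (17, y, x), (24, d, u), (27, u, v), (35, d, z), (35, z, w), (9, n, w)} with {(14, d, v), (15, x, m), (15, z, s), (20, q, k), (24, p, s), (31, y, d), (35, d, z), (37, x, b), (38, a, x), (4, y, u), (5, v, y), (8, a, p)} → {(14, d, v), (15, x, m), (35, d, z)}
Projecting to F, B: {(m, 15), (v, 14), (z, 35)}

{(m, 15), (v, 14), (z, 35)}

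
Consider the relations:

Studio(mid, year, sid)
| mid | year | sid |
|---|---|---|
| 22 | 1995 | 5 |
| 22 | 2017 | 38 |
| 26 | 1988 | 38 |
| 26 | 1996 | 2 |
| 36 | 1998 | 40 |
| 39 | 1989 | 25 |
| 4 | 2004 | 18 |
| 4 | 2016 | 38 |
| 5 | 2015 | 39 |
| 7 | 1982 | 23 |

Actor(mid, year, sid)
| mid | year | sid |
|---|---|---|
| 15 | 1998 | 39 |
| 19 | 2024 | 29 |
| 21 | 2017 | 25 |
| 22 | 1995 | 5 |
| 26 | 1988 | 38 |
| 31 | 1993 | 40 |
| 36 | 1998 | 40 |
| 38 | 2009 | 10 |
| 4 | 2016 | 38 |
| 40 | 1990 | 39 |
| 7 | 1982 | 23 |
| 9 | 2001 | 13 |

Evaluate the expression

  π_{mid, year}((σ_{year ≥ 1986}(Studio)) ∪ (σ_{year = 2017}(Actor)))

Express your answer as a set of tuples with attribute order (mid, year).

{(21, 2017), (22, 1995), (22, 2017), (26, 1988), (26, 1996), (36, 1998), (39, 1989), (4, 2004), (4, 2016), (5, 2015)}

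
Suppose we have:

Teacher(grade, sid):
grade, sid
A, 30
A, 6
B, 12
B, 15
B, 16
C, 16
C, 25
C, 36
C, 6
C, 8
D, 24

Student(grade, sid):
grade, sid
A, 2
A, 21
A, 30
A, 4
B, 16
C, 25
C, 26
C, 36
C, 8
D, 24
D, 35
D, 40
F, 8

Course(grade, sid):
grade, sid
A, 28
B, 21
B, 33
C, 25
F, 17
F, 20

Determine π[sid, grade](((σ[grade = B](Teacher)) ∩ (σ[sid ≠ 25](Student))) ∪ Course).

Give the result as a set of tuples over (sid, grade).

{(16, B), (17, F), (20, F), (21, B), (25, C), (28, A), (33, B)}

σ[grade = B]: keep tuples satisfying grade = B → {(B, 12), (B, 15), (B, 16)}
σ[sid ≠ 25]: keep tuples satisfying sid ≠ 25 → {(A, 2), (A, 21), (A, 30), (A, 4), (B, 16), (C, 26), (C, 36), (C, 8), (D, 24), (D, 35), (D, 40), (F, 8)}
Taking the intersection: {(B, 16)}
Taking the union: {(A, 28), (B, 16), (B, 21), (B, 33), (C, 25), (F, 17), (F, 20)}
π[sid, grade]: project onto (sid, grade) → {(16, B), (17, F), (20, F), (21, B), (25, C), (28, A), (33, B)}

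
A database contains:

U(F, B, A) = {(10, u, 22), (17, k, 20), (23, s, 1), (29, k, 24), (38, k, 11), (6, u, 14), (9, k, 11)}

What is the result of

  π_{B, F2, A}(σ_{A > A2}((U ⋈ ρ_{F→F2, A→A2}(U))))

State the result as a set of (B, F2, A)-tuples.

{(k, 17, 24), (k, 38, 20), (k, 38, 24), (k, 9, 20), (k, 9, 24), (u, 6, 22)}

ρ[F→F2, A→A2]: schema becomes (F2, B, A2); tuples unchanged.
Joining U and ρ_{F→F2, A→A2}(U) on B yields {(10, u, 22, 10, 22), (10, u, 22, 6, 14), (17, k, 20, 17, 20), (17, k, 20, 29, 24), (17, k, 20, 38, 11), (17, k, 20, 9, 11), (23, s, 1, 23, 1), (29, k, 24, 17, 20), (29, k, 24, 29, 24), (29, k, 24, 38, 11), (29, k, 24, 9, 11), (38, k, 11, 17, 20), (38, k, 11, 29, 24), (38, k, 11, 38, 11), (38, k, 11, 9, 11), (6, u, 14, 10, 22), (6, u, 14, 6, 14), (9, k, 11, 17, 20), (9, k, 11, 29, 24), (9, k, 11, 38, 11), (9, k, 11, 9, 11)}.
Filtering on A > A2 leaves {(10, u, 22, 6, 14), (17, k, 20, 38, 11), (17, k, 20, 9, 11), (29, k, 24, 17, 20), (29, k, 24, 38, 11), (29, k, 24, 9, 11)}.
π[B, F2, A]: project onto (B, F2, A) → {(k, 17, 24), (k, 38, 20), (k, 38, 24), (k, 9, 20), (k, 9, 24), (u, 6, 22)}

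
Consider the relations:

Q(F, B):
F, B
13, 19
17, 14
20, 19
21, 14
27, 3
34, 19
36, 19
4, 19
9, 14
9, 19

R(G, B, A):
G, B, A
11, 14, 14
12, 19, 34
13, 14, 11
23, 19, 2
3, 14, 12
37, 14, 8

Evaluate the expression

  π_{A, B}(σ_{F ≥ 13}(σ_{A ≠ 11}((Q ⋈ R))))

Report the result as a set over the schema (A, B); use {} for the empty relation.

{(12, 14), (14, 14), (2, 19), (34, 19), (8, 14)}

Q ⋈ R (natural join on B): {(13, 19, 12, 34), (13, 19, 23, 2), (17, 14, 11, 14), (17, 14, 13, 11), (17, 14, 3, 12), (17, 14, 37, 8), (20, 19, 12, 34), (20, 19, 23, 2), (21, 14, 11, 14), (21, 14, 13, 11), (21, 14, 3, 12), (21, 14, 37, 8), (34, 19, 12, 34), (34, 19, 23, 2), (36, 19, 12, 34), (36, 19, 23, 2), (4, 19, 12, 34), (4, 19, 23, 2), (9, 14, 11, 14), (9, 14, 13, 11), (9, 14, 3, 12), (9, 14, 37, 8), (9, 19, 12, 34), (9, 19, 23, 2)}
Selection A ≠ 11: {(13, 19, 12, 34), (13, 19, 23, 2), (17, 14, 11, 14), (17, 14, 3, 12), (17, 14, 37, 8), (20, 19, 12, 34), (20, 19, 23, 2), (21, 14, 11, 14), (21, 14, 3, 12), (21, 14, 37, 8), (34, 19, 12, 34), (34, 19, 23, 2), (36, 19, 12, 34), (36, 19, 23, 2), (4, 19, 12, 34), (4, 19, 23, 2), (9, 14, 11, 14), (9, 14, 3, 12), (9, 14, 37, 8), (9, 19, 12, 34), (9, 19, 23, 2)}
Selection F ≥ 13: {(13, 19, 12, 34), (13, 19, 23, 2), (17, 14, 11, 14), (17, 14, 3, 12), (17, 14, 37, 8), (20, 19, 12, 34), (20, 19, 23, 2), (21, 14, 11, 14), (21, 14, 3, 12), (21, 14, 37, 8), (34, 19, 12, 34), (34, 19, 23, 2), (36, 19, 12, 34), (36, 19, 23, 2)}
Keep only column(s) A, B (9 duplicate(s) eliminated): {(12, 14), (14, 14), (2, 19), (34, 19), (8, 14)}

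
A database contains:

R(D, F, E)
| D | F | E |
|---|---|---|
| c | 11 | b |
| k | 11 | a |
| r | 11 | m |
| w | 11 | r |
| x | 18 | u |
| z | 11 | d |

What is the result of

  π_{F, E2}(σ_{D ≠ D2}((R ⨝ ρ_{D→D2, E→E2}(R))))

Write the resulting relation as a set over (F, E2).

{(11, a), (11, b), (11, d), (11, m), (11, r)}

ρ[D→D2, E→E2]: schema becomes (D2, F, E2); tuples unchanged.
Joining R and ρ_{D→D2, E→E2}(R) on F yields {(c, 11, b, c, b), (c, 11, b, k, a), (c, 11, b, r, m), (c, 11, b, w, r), (c, 11, b, z, d), (k, 11, a, c, b), (k, 11, a, k, a), (k, 11, a, r, m), (k, 11, a, w, r), (k, 11, a, z, d), (r, 11, m, c, b), (r, 11, m, k, a), (r, 11, m, r, m), (r, 11, m, w, r), (r, 11, m, z, d), (w, 11, r, c, b), (w, 11, r, k, a), (w, 11, r, r, m), (w, 11, r, w, r), (w, 11, r, z, d), (x, 18, u, x, u), (z, 11, d, c, b), (z, 11, d, k, a), (z, 11, d, r, m), (z, 11, d, w, r), (z, 11, d, z, d)}.
σ[D ≠ D2]: keep tuples satisfying D ≠ D2 → {(c, 11, b, k, a), (c, 11, b, r, m), (c, 11, b, w, r), (c, 11, b, z, d), (k, 11, a, c, b), (k, 11, a, r, m), (k, 11, a, w, r), (k, 11, a, z, d), (r, 11, m, c, b), (r, 11, m, k, a), (r, 11, m, w, r), (r, 11, m, z, d), (w, 11, r, c, b), (w, 11, r, k, a), (w, 11, r, r, m), (w, 11, r, z, d), (z, 11, d, c, b), (z, 11, d, k, a), (z, 11, d, r, m), (z, 11, d, w, r)}
Keep only column(s) F, E2 (15 duplicate(s) eliminated): {(11, a), (11, b), (11, d), (11, m), (11, r)}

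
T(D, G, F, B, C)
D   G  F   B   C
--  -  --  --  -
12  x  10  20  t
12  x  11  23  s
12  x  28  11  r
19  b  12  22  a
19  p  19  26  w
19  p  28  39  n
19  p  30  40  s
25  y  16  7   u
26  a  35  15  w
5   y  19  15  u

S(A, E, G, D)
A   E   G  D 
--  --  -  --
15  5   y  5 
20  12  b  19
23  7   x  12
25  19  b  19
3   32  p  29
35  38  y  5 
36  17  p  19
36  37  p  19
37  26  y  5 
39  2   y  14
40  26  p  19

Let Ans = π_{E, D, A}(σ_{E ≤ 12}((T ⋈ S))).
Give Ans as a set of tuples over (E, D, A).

{(12, 19, 20), (5, 5, 15), (7, 12, 23)}

Natural join on D, G: {(12, x, 10, 20, t, 23, 7), (12, x, 11, 23, s, 23, 7), (12, x, 28, 11, r, 23, 7), (19, b, 12, 22, a, 20, 12), (19, b, 12, 22, a, 25, 19), (19, p, 19, 26, w, 36, 17), (19, p, 19, 26, w, 36, 37), (19, p, 19, 26, w, 40, 26), (19, p, 28, 39, n, 36, 17), (19, p, 28, 39, n, 36, 37), (19, p, 28, 39, n, 40, 26), (19, p, 30, 40, s, 36, 17), (19, p, 30, 40, s, 36, 37), (19, p, 30, 40, s, 40, 26), (5, y, 19, 15, u, 15, 5), (5, y, 19, 15, u, 35, 38), (5, y, 19, 15, u, 37, 26)}
σ[E ≤ 12]: keep tuples satisfying E ≤ 12 → {(12, x, 10, 20, t, 23, 7), (12, x, 11, 23, s, 23, 7), (12, x, 28, 11, r, 23, 7), (19, b, 12, 22, a, 20, 12), (5, y, 19, 15, u, 15, 5)}
Keep only column(s) E, D, A (2 duplicate(s) eliminated): {(12, 19, 20), (5, 5, 15), (7, 12, 23)}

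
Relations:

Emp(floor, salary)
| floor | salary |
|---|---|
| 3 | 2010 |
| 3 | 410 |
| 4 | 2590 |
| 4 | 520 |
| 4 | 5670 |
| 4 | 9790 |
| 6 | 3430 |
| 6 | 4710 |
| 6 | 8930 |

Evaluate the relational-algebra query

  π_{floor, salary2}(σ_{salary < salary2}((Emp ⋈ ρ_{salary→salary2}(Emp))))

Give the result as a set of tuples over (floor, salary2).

{(3, 2010), (4, 2590), (4, 5670), (4, 9790), (6, 4710), (6, 8930)}

ρ[salary→salary2]: schema becomes (floor, salary2); tuples unchanged.
Joining Emp and ρ_{salary→salary2}(Emp) on floor yields {(3, 2010, 2010), (3, 2010, 410), (3, 410, 2010), (3, 410, 410), (4, 2590, 2590), (4, 2590, 520), (4, 2590, 5670), (4, 2590, 9790), (4, 520, 2590), (4, 520, 520), (4, 520, 5670), (4, 520, 9790), (4, 5670, 2590), (4, 5670, 520), (4, 5670, 5670), (4, 5670, 9790), (4, 9790, 2590), (4, 9790, 520), (4, 9790, 5670), (4, 9790, 9790), (6, 3430, 3430), (6, 3430, 4710), (6, 3430, 8930), (6, 4710, 3430), (6, 4710, 4710), (6, 4710, 8930), (6, 8930, 3430), (6, 8930, 4710), (6, 8930, 8930)}.
σ[salary < salary2]: keep tuples satisfying salary < salary2 → {(3, 410, 2010), (4, 2590, 5670), (4, 2590, 9790), (4, 520, 2590), (4, 520, 5670), (4, 520, 9790), (4, 5670, 9790), (6, 3430, 4710), (6, 3430, 8930), (6, 4710, 8930)}
π[floor, salary2]: project onto (floor, salary2) (4 duplicate(s) eliminated) → {(3, 2010), (4, 2590), (4, 5670), (4, 9790), (6, 4710), (6, 8930)}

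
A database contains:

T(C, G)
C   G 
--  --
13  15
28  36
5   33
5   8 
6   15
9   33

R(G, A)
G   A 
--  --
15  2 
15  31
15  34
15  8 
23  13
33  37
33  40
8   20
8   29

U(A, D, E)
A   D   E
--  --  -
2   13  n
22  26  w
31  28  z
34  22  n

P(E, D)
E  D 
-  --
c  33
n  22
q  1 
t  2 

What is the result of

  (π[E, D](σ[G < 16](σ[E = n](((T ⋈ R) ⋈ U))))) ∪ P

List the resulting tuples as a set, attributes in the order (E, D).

Natural join on G: {(13, 15, 2), (13, 15, 31), (13, 15, 34), (13, 15, 8), (5, 33, 37), (5, 33, 40), (5, 8, 20), (5, 8, 29), (6, 15, 2), (6, 15, 31), (6, 15, 34), (6, 15, 8), (9, 33, 37), (9, 33, 40)}
Natural join on A: {(13, 15, 2, 13, n), (13, 15, 31, 28, z), (13, 15, 34, 22, n), (6, 15, 2, 13, n), (6, 15, 31, 28, z), (6, 15, 34, 22, n)}
Apply σ_{E = n}; surviving tuples: {(13, 15, 2, 13, n), (13, 15, 34, 22, n), (6, 15, 2, 13, n), (6, 15, 34, 22, n)}
Apply σ_{G < 16}; surviving tuples: {(13, 15, 2, 13, n), (13, 15, 34, 22, n), (6, 15, 2, 13, n), (6, 15, 34, 22, n)}
π[E, D]: project onto (E, D) (2 duplicate(s) eliminated) → {(n, 13), (n, 22)}
Union: {(n, 13), (n, 22)} with {(c, 33), (n, 22), (q, 1), (t, 2)} → {(c, 33), (n, 13), (n, 22), (q, 1), (t, 2)}

{(c, 33), (n, 13), (n, 22), (q, 1), (t, 2)}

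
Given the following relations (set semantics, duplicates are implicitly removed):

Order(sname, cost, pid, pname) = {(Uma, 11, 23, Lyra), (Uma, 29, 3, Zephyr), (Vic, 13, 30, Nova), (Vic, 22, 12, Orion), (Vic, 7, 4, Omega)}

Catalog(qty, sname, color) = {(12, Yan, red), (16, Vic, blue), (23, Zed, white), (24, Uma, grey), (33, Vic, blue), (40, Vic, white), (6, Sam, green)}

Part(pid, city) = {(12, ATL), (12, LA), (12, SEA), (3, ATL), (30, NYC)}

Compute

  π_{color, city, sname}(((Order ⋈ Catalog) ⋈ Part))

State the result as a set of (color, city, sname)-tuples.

Order ⋈ Catalog (natural join on sname): {(Uma, 11, 23, Lyra, 24, grey), (Uma, 29, 3, Zephyr, 24, grey), (Vic, 13, 30, Nova, 16, blue), (Vic, 13, 30, Nova, 33, blue), (Vic, 13, 30, Nova, 40, white), (Vic, 22, 12, Orion, 16, blue), (Vic, 22, 12, Orion, 33, blue), (Vic, 22, 12, Orion, 40, white), (Vic, 7, 4, Omega, 16, blue), (Vic, 7, 4, Omega, 33, blue), (Vic, 7, 4, Omega, 40, white)}
(Order ⋈ Catalog) ⋈ Part (natural join on pid): {(Uma, 29, 3, Zephyr, 24, grey, ATL), (Vic, 13, 30, Nova, 16, blue, NYC), (Vic, 13, 30, Nova, 33, blue, NYC), (Vic, 13, 30, Nova, 40, white, NYC), (Vic, 22, 12, Orion, 16, blue, ATL), (Vic, 22, 12, Orion, 16, blue, LA), (Vic, 22, 12, Orion, 16, blue, SEA), (Vic, 22, 12, Orion, 33, blue, ATL), (Vic, 22, 12, Orion, 33, blue, LA), (Vic, 22, 12, Orion, 33, blue, SEA), (Vic, 22, 12, Orion, 40, white, ATL), (Vic, 22, 12, Orion, 40, white, LA), (Vic, 22, 12, Orion, 40, white, SEA)}
Projecting to color, city, sname (4 duplicate(s) eliminated): {(blue, ATL, Vic), (blue, LA, Vic), (blue, NYC, Vic), (blue, SEA, Vic), (grey, ATL, Uma), (white, ATL, Vic), (white, LA, Vic), (white, NYC, Vic), (white, SEA, Vic)}

{(blue, ATL, Vic), (blue, LA, Vic), (blue, NYC, Vic), (blue, SEA, Vic), (grey, ATL, Uma), (white, ATL, Vic), (white, LA, Vic), (white, NYC, Vic), (white, SEA, Vic)}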